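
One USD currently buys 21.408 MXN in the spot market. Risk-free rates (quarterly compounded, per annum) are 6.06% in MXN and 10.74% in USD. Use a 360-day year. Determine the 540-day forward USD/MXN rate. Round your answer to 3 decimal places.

By covered interest parity, F = S · (1+r_MXN/4)^(4T) / (1+r_USD/4)^(4T)
= 21.408 × 1.094413 / 1.172309 = 21.408 × 0.933553
F = 19.986 MXN per USD

19.986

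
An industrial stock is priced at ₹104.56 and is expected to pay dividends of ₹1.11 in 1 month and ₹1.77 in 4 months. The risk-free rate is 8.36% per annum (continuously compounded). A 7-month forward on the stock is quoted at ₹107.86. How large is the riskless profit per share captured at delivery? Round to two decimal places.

PV(dividends) I = 1.11·e^(−0.0836·1/12) + 1.77·e^(−0.0836·4/12) = 2.8237
Fair forward F* = (S − I)·e^(rT) = (104.56 − 2.8237)·e^0.048767 = 101.7363 × 1.049976 = 106.8207
Market ₹107.86 > fair 106.8207: forward overpriced → cash-and-carry (borrow at r, buy the stock and collect the dividends, short the forward).
Profit at T = |F_mkt − F*| = |107.86 − 106.8207| = ₹1.04 per share

₹1.04 per share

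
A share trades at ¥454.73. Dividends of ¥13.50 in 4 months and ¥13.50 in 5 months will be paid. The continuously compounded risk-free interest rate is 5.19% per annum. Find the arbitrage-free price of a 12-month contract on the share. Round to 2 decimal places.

PV(dividends) I = 13.50·e^(−0.0519·4/12) + 13.50·e^(−0.0519·5/12)
I = 13.2685 + 13.2112 = 26.4797
F = (S − I)·e^(rT) = (454.73 − 26.4797) · e^(0.0519·12/12)
= 428.2503 · e^0.051900 = 428.2503 × 1.053270 = ¥451.06

¥451.06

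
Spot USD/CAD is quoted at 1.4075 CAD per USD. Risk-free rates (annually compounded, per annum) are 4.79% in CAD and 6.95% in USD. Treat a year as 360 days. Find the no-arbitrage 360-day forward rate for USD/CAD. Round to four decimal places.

By covered interest parity, F = S · (1+r_CAD)^T / (1+r_USD)^T
= 1.4075 × 1.047900 / 1.069500 = 1.4075 × 0.979804
F = 1.3791 CAD per USD

1.3791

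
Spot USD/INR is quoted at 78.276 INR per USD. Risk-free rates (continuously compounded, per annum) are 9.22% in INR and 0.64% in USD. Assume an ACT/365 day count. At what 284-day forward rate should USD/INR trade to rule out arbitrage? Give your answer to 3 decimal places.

83.680

F = S·e^((r_INR − r_USD)T) = 78.276 · e^((0.0922 − 0.0064) × 284/365)
= 78.276 · e^0.066759 = 78.276 × 1.069038
F = 83.680 INR per USD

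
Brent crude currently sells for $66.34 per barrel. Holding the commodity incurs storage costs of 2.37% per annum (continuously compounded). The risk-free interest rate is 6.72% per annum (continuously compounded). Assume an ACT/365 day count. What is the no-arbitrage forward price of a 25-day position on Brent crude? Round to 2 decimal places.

Net carry = r + u − y = 0.0672 + 0.0237 − 0.0000 = 0.0909
F = S·e^((r+u−y)T) = 66.34 · e^(0.0909 × 25/365) = 66.34 · e^0.006226
= 66.34 × 1.006245 = $66.75 per barrel

$66.75 per barrel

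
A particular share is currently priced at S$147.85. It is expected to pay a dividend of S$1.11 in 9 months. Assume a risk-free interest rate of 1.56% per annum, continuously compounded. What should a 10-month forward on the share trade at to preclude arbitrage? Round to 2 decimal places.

S$148.67

PV(dividends) I = 1.11·e^(−0.0156·9/12)
I = 1.0971
F = (S − I)·e^(rT) = (147.85 − 1.0971) · e^(0.0156·10/12)
= 146.7529 · e^0.013000 = 146.7529 × 1.013085 = S$148.67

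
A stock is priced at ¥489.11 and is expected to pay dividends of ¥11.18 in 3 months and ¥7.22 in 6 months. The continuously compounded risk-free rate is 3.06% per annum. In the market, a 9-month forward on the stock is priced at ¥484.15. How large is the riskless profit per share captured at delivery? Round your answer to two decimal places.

¥2.31 per share

PV(dividends) I = 11.18·e^(−0.0306·3/12) + 7.22·e^(−0.0306·6/12) = 18.2052
Fair forward F* = (S − I)·e^(rT) = (489.11 − 18.2052)·e^0.022950 = 470.9048 × 1.023215 = 481.8369
Market ¥484.15 > fair 481.8369: forward overpriced → cash-and-carry (borrow at r, buy the stock and collect the dividends, short the forward).
Profit at T = |F_mkt − F*| = |484.15 − 481.8369| = ¥2.31 per share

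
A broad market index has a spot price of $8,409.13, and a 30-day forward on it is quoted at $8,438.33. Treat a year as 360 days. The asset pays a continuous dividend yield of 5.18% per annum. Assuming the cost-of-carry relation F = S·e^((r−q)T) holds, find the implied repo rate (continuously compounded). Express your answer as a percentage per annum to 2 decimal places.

From F = S·e^((r−q)T): (r − q) = ln(F/S)/T
ln(8438.33/8409.13) = ln(1.003472) = 0.003466
(r − q) = 0.003466 / (30/360) = 0.041592
r = ln(F/S)/T + q = 0.041592 + 0.0518 = 0.093392
r = 9.34%

9.34%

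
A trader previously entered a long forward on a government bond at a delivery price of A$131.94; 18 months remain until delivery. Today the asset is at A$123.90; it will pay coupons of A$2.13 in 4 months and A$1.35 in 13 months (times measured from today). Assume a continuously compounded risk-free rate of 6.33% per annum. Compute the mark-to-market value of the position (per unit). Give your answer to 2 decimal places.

A$0.57

PV(remaining coupons) I = 2.13·e^(−0.0633·4/12) + 1.35·e^(−0.0633·13/12) = 3.3461
Current forward F = (S − I)·e^(rT) = (123.90 − 3.3461)·e^(0.0633·18/12) = 120.5539 × 1.099604 = 132.5616
Value (long) = (F − K)·e^(−rT) = (132.5616 − 131.94) × 0.909418 = 0.5653
Value = A$0.57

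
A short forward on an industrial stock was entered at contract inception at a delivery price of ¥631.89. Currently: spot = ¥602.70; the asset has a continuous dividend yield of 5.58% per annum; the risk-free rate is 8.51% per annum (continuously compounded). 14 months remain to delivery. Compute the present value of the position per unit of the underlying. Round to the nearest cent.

Current fair forward for the remaining 14 months: F = S·e^((r − q)·T), (r − q) = 0.0851 − 0.0558 = 0.0293
F = 602.70 · e^(0.0293 × 14/12) = 602.70 × 1.034774 = 623.6583
Value of long forward = (F − K)·e^(−rT) = (623.6583 − 631.89) · e^(−0.0851·14/12)
= -8.2317 × 0.905486 = -7.45
Short position value = −(long value) = ¥7.45

¥7.45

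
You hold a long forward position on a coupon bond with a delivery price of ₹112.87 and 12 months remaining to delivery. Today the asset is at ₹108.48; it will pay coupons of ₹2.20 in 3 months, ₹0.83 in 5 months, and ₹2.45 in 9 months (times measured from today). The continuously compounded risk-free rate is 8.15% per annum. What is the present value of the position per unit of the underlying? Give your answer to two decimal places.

PV(remaining coupons) I = 2.20·e^(−0.0815·3/12) + 0.83·e^(−0.0815·5/12) + 2.45·e^(−0.0815·9/12) = 5.2626
Current forward F = (S − I)·e^(rT) = (108.48 − 5.2626)·e^(0.0815·12/12) = 103.2174 × 1.084913 = 111.9819
Value (long) = (F − K)·e^(−rT) = (111.9819 − 112.87) × 0.921733 = -0.8186
Value = -₹0.82

-₹0.82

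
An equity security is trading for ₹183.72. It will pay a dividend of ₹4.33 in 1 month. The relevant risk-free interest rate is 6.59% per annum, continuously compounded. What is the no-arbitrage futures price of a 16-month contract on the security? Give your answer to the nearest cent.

₹195.89

PV(dividends) I = 4.33·e^(−0.0659·1/12)
I = 4.3063
F = (S − I)·e^(rT) = (183.72 − 4.3063) · e^(0.0659·16/12)
= 179.4137 · e^0.087867 = 179.4137 × 1.091843 = ₹195.89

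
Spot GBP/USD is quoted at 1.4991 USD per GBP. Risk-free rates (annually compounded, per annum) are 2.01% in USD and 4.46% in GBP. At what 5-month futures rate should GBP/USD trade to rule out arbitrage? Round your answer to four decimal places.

1.4843

By covered interest parity, F = S · (1+r_USD)^T / (1+r_GBP)^T
= 1.4991 × 1.008326 / 1.018347 = 1.4991 × 0.990160
F = 1.4843 USD per GBP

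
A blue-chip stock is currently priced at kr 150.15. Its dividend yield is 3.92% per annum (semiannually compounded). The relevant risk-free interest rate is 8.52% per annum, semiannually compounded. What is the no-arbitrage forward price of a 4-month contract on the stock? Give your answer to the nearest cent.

kr 152.40

F = S · (1+r/2)^(2T) / (1+q/2)^(2T)
= 150.15 × 1.028202 / 1.013024 = 150.15 × 1.014983
F = kr 152.40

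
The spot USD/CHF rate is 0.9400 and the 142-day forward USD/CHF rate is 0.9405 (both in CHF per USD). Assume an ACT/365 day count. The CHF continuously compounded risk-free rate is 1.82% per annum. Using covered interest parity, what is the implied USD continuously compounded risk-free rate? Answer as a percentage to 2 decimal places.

1.68%

F = S·e^((r_CHF − r_USD)T) ⇒ r_USD = r_CHF − ln(F/S)/T
ln(0.9405/0.9400) = 0.000532; /(142/365) = 0.001367
r_USD = 0.0182 − 0.001367 = 0.016833
r_USD = 1.68%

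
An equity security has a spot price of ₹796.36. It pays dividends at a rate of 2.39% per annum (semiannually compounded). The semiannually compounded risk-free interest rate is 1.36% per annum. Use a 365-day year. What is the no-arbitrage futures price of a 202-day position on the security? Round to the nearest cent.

₹791.88

F = S · (1+r/2)^(2T) / (1+q/2)^(2T)
= 796.36 × 1.007529 / 1.013235 = 796.36 × 0.994369
F = ₹791.88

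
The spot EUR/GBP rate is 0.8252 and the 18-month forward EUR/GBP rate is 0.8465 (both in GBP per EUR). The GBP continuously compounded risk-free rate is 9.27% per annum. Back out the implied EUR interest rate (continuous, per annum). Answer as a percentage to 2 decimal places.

7.57%

F = S·e^((r_GBP − r_EUR)T) ⇒ r_EUR = r_GBP − ln(F/S)/T
ln(0.8465/0.8252) = 0.025484; /(18/12) = 0.016989
r_EUR = 0.0927 − 0.016989 = 0.075711
r_EUR = 7.57%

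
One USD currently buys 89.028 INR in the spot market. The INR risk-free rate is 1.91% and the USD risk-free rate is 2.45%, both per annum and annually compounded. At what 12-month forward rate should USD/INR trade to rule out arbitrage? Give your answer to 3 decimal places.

88.559

By covered interest parity, F = S · (1+r_INR)^T / (1+r_USD)^T
= 89.028 × 1.019100 / 1.024500 = 89.028 × 0.994729
F = 88.559 INR per USD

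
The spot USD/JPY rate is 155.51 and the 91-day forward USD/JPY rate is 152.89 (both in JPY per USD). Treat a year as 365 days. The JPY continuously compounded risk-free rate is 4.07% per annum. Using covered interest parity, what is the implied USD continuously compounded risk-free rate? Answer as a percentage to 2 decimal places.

F = S·e^((r_JPY − r_USD)T) ⇒ r_USD = r_JPY − ln(F/S)/T
ln(152.89/155.51) = -0.016991; /(91/365) = -0.068151
r_USD = 0.0407 + 0.068151 = 0.108851
r_USD = 10.89%

10.89%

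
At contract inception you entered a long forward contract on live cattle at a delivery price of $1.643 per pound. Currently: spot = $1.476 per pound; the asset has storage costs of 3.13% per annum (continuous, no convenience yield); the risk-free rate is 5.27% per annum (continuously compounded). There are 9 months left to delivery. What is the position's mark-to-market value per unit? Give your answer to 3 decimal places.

Current fair forward for the remaining 9 months: F = S·e^((r + u)·T), (r + u) = 0.0527 + 0.0313 = 0.0840
F = 1.476 · e^(0.0840 × 9/12) = 1.476 × 1.065027 = 1.5720
Value of long forward = (F − K)·e^(−rT) = (1.5720 − 1.643) · e^(−0.0527·9/12)
= -0.0710 × 0.961246 = -0.068

-$0.068 per pound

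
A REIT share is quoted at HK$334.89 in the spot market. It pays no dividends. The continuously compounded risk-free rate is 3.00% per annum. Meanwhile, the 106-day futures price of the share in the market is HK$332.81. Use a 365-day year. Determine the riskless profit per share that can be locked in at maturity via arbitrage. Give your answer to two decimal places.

HK$5.01 per share

Fair futures: F* = S·e^(carry·T), with carry = r = 0.0300
F* = 334.89 · e^(0.0300 × 106/365) = 334.89 · e^0.008712 = 334.89 × 1.008750 = HK$337.8203
Market HK$332.81 < fair HK$337.8203: forward underpriced → reverse cash-and-carry (short spot, go long the forward).
At maturity, profit = |F_mkt − F*| = |332.81 − 337.8203| = HK$5.01 per share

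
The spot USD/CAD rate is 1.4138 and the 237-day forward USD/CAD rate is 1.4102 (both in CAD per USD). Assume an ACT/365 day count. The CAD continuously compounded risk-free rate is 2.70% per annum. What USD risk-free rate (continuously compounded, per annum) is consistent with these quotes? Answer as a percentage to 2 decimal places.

F = S·e^((r_CAD − r_USD)T) ⇒ r_USD = r_CAD − ln(F/S)/T
ln(1.4102/1.4138) = -0.002550; /(237/365) = -0.003927
r_USD = 0.0270 + 0.003927 = 0.030927
r_USD = 3.09%

3.09%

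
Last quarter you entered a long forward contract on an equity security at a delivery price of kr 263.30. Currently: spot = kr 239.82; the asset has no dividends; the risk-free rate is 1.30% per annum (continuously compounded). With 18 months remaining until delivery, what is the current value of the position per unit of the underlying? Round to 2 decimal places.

-kr 18.40

Current fair forward for the remaining 18 months: F = S·e^(r·T), r = 0.0130
F = 239.82 · e^(0.0130 × 18/12) = 239.82 × 1.019691 = 244.5423
Value of long forward = (F − K)·e^(−rT) = (244.5423 − 263.30) · e^(−0.0130·18/12)
= -18.7577 × 0.980689 = -18.40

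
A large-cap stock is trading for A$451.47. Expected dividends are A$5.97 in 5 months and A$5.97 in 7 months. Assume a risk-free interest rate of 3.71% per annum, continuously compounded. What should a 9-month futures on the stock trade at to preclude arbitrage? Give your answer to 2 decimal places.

PV(dividends) I = 5.97·e^(−0.0371·5/12) + 5.97·e^(−0.0371·7/12)
I = 5.8784 + 5.8422 = 11.7206
F = (S − I)·e^(rT) = (451.47 − 11.7206) · e^(0.0371·9/12)
= 439.7494 · e^0.027825 = 439.7494 × 1.028216 = A$452.16

A$452.16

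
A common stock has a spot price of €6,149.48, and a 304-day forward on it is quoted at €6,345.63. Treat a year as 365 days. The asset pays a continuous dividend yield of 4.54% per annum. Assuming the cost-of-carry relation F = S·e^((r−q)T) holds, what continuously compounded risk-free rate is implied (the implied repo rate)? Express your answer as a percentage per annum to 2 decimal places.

From F = S·e^((r−q)T): (r − q) = ln(F/S)/T
ln(6345.63/6149.48) = ln(1.031897) = 0.031399
(r − q) = 0.031399 / (304/365) = 0.037699
r = ln(F/S)/T + q = 0.037699 + 0.0454 = 0.083099
r = 8.31%

8.31%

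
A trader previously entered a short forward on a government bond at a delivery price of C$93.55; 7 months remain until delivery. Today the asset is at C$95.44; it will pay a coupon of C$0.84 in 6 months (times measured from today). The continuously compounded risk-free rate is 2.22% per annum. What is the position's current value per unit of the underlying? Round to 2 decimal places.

-C$2.26

PV(remaining coupons) I = 0.84·e^(−0.0222·6/12) = 0.8307
Current forward F = (S − I)·e^(rT) = (95.44 − 0.8307)·e^(0.0222·7/12) = 94.6093 × 1.013034 = 95.8424
Value (long) = (F − K)·e^(−rT) = (95.8424 − 93.55) × 0.987133 = 2.2629
Short position value = −(long value) = -C$2.26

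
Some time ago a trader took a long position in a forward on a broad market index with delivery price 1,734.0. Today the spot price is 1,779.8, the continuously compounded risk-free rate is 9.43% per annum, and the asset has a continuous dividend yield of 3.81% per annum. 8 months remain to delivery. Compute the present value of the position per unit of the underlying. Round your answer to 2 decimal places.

Current fair forward for the remaining 8 months: F = S·e^((r − q)·T), (r − q) = 0.0943 − 0.0381 = 0.0562
F = 1779.8 · e^(0.0562 × 8/12) = 1779.8 × 1.03817739 = 1847.7481
Value of long forward = (F − K)·e^(−rT) = (1847.7481 − 1734.0) · e^(−0.0943·8/12)
= 113.7481 × 0.93906867 = 106.82

106.82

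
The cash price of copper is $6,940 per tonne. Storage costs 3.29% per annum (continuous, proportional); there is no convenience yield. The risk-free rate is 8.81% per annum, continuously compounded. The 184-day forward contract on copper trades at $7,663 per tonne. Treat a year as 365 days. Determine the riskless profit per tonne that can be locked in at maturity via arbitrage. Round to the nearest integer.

$287 per tonne

Fair forward: F* = S·e^(carry·T), with carry = (r + u) = 0.0881 + 0.0329 = 0.1210
F* = 6940 · e^(0.1210 × 184/365) = 6940 · e^0.060997 = 6940 × 1.062896 = $7376.4982
Market $7663 > fair $7376.4982: forward overpriced → cash-and-carry (buy spot, short the forward).
At maturity, profit = |F_mkt − F*| = |7663 − 7376.4982| = $287 per tonne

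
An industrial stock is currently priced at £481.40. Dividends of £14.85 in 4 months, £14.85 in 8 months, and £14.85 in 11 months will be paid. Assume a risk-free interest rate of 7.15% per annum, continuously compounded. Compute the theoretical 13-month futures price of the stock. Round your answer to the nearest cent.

PV(dividends) I = 14.85·e^(−0.0715·4/12) + 14.85·e^(−0.0715·8/12) + 14.85·e^(−0.0715·11/12)
I = 14.5003 + 14.1588 + 13.9079 = 42.5670
F = (S − I)·e^(rT) = (481.40 − 42.5670) · e^(0.0715·13/12)
= 438.8330 · e^0.077458 = 438.8330 × 1.080537 = £474.18

£474.18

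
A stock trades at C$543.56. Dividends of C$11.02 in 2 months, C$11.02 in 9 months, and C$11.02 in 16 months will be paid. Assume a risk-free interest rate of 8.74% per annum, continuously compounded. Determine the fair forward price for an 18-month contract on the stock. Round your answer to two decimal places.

PV(dividends) I = 11.02·e^(−0.0874·2/12) + 11.02·e^(−0.0874·9/12) + 11.02·e^(−0.0874·16/12)
I = 10.8606 + 10.3208 + 9.8078 = 30.9892
F = (S − I)·e^(rT) = (543.56 − 30.9892) · e^(0.0874·18/12)
= 512.5708 · e^0.131100 = 512.5708 × 1.140082 = C$584.37

C$584.37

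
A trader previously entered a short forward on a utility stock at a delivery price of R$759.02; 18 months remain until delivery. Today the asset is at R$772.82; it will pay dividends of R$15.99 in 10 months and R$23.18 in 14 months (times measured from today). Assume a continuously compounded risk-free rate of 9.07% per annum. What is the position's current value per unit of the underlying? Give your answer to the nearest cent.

PV(remaining dividends) I = 15.99·e^(−0.0907·10/12) + 23.18·e^(−0.0907·14/12) = 35.6785
Current forward F = (S − I)·e^(rT) = (772.82 − 35.6785)·e^(0.0907·18/12) = 737.1415 × 1.145739 = 844.5718
Value (long) = (F − K)·e^(−rT) = (844.5718 − 759.02) × 0.872799 = 74.6695
Short position value = −(long value) = -R$74.67

-R$74.67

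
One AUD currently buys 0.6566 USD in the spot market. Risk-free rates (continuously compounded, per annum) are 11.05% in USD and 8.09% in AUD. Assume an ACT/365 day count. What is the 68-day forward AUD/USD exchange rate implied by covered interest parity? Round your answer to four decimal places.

F = S·e^((r_USD − r_AUD)T) = 0.6566 · e^((0.1105 − 0.0809) × 68/365)
= 0.6566 · e^0.005515 = 0.6566 × 1.005530
F = 0.6602 USD per AUD

0.6602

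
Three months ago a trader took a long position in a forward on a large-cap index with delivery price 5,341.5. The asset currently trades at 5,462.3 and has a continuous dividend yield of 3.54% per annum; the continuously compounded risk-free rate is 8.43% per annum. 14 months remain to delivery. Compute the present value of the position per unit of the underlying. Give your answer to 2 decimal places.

Current fair forward for the remaining 14 months: F = S·e^((r − q)·T), (r − q) = 0.0843 − 0.0354 = 0.0489
F = 5462.3 · e^(0.0489 × 14/12) = 5462.3 × 1.05870874 = 5782.9848
Value of long forward = (F − K)·e^(−rT) = (5782.9848 − 5341.5) · e^(−0.0843·14/12)
= 441.4848 × 0.90633163 = 400.13

400.13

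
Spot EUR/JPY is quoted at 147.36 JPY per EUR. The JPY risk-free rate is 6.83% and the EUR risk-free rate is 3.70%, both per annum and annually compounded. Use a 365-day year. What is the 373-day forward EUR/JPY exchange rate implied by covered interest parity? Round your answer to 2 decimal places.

151.91

By covered interest parity, F = S · (1+r_JPY)^T / (1+r_EUR)^T
= 147.36 × 1.069848 / 1.037826 = 147.36 × 1.030855
F = 151.91 JPY per EUR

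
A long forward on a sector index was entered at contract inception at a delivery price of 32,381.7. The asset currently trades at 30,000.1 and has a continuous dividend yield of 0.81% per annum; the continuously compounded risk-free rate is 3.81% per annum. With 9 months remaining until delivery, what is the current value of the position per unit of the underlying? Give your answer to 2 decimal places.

-1651.09

Current fair forward for the remaining 9 months: F = S·e^((r − q)·T), (r − q) = 0.0381 − 0.0081 = 0.0300
F = 30000.1 · e^(0.0300 × 9/12) = 30000.1 × 1.02275503 = 30682.7532
Value of long forward = (F − K)·e^(−rT) = (30682.7532 − 32381.7) · e^(−0.0381·9/12)
= -1698.9468 × 0.97182940 = -1651.09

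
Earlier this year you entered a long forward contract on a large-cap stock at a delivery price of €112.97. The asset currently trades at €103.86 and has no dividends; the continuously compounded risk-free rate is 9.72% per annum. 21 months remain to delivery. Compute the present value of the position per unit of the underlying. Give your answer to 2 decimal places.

Current fair forward for the remaining 21 months: F = S·e^(r·T), r = 0.0972
F = 103.86 · e^(0.0972 × 21/12) = 103.86 × 1.185423 = 123.1180
Value of long forward = (F − K)·e^(−rT) = (123.1180 − 112.97) · e^(−0.0972·21/12)
= 10.1480 × 0.843580 = 8.56

€8.56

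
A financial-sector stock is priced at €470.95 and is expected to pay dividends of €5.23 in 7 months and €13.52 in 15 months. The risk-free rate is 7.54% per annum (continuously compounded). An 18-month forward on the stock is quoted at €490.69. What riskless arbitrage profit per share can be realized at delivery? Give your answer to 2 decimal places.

PV(dividends) I = 5.23·e^(−0.0754·7/12) + 13.52·e^(−0.0754·15/12) = 17.3089
Fair forward F* = (S − I)·e^(rT) = (470.95 − 17.3089)·e^0.113100 = 453.6411 × 1.119744 = 507.9619
Market €490.69 < fair 507.9619: forward underpriced → reverse cash-and-carry (short the stock, invest proceeds at r, pay the dividends, go long the forward).
Profit at T = |F_mkt − F*| = |490.69 − 507.9619| = €17.27 per share

€17.27 per share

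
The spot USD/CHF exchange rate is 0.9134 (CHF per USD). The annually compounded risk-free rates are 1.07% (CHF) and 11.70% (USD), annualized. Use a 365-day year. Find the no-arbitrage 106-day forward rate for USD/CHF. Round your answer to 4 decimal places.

0.8873

By covered interest parity, F = S · (1+r_CHF)^T / (1+r_USD)^T
= 0.9134 × 1.003096 / 1.032655 = 0.9134 × 0.971376
F = 0.8873 CHF per USD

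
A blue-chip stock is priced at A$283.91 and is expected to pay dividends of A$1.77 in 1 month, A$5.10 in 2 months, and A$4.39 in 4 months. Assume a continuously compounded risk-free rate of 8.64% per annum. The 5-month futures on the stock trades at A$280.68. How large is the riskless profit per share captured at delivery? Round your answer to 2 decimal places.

PV(dividends) I = 1.77·e^(−0.0864·1/12) + 5.10·e^(−0.0864·2/12) + 4.39·e^(−0.0864·4/12) = 11.0498
Fair futures F* = (S − I)·e^(rT) = (283.91 − 11.0498)·e^0.036000 = 272.8602 × 1.036656 = 282.8622
Market A$280.68 < fair 282.8622: forward underpriced → reverse cash-and-carry (short the stock, invest proceeds at r, pay the dividends, go long the forward).
Profit at T = |F_mkt − F*| = |280.68 − 282.8622| = A$2.18 per share

A$2.18 per share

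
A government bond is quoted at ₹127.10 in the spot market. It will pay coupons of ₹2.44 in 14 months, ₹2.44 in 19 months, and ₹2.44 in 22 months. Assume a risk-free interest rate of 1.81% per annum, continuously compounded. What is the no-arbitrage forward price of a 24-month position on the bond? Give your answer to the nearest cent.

₹124.40

PV(coupons) I = 2.44·e^(−0.0181·14/12) + 2.44·e^(−0.0181·19/12) + 2.44·e^(−0.0181·22/12)
I = 2.3890 + 2.3711 + 2.3604 = 7.1205
F = (S − I)·e^(rT) = (127.10 − 7.1205) · e^(0.0181·24/12)
= 119.9795 · e^0.036200 = 119.9795 × 1.036863 = ₹124.40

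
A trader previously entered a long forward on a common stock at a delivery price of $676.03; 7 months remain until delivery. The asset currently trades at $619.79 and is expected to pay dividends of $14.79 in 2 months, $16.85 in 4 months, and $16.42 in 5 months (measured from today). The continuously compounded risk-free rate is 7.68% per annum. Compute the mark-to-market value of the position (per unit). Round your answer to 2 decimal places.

-$73.55

PV(remaining dividends) I = 14.79·e^(−0.0768·2/12) + 16.85·e^(−0.0768·4/12) + 16.42·e^(−0.0768·5/12) = 46.9289
Current forward F = (S − I)·e^(rT) = (619.79 − 46.9289)·e^(0.0768·7/12) = 572.8611 × 1.045819 = 599.1090
Value (long) = (F − K)·e^(−rT) = (599.1090 − 676.03) × 0.956189 = -73.5510
Value = -$73.55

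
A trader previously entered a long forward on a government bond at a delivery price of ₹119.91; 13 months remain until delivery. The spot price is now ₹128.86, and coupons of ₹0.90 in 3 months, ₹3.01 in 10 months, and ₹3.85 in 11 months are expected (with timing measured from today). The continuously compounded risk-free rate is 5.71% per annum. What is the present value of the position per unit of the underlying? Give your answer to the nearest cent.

PV(remaining coupons) I = 0.90·e^(−0.0571·3/12) + 3.01·e^(−0.0571·10/12) + 3.85·e^(−0.0571·11/12) = 7.4110
Current forward F = (S − I)·e^(rT) = (128.86 − 7.4110)·e^(0.0571·13/12) = 121.4490 × 1.063812 = 129.1989
Value (long) = (F − K)·e^(−rT) = (129.1989 − 119.91) × 0.940016 = 8.7317
Value = ₹8.73

₹8.73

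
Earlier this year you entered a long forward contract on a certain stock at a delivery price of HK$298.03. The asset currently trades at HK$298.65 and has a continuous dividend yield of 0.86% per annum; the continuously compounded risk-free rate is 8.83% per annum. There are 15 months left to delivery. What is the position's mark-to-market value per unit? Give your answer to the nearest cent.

HK$28.57

Current fair forward for the remaining 15 months: F = S·e^((r − q)·T), (r − q) = 0.0883 − 0.0086 = 0.0797
F = 298.65 · e^(0.0797 × 15/12) = 298.65 × 1.104757 = 329.9357
Value of long forward = (F − K)·e^(−rT) = (329.9357 − 298.03) · e^(−0.0883·15/12)
= 31.9057 × 0.895498 = 28.57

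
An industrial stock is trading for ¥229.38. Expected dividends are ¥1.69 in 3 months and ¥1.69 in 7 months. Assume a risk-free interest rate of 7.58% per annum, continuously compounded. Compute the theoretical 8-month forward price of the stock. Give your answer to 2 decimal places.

¥237.82

PV(dividends) I = 1.69·e^(−0.0758·3/12) + 1.69·e^(−0.0758·7/12)
I = 1.6583 + 1.6169 = 3.2752
F = (S − I)·e^(rT) = (229.38 − 3.2752) · e^(0.0758·8/12)
= 226.1048 · e^0.050533 = 226.1048 × 1.051832 = ¥237.82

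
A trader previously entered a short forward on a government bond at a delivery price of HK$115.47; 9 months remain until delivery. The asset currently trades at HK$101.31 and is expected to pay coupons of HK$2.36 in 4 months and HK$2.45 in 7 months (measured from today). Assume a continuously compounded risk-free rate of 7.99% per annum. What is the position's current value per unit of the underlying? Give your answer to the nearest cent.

HK$12.08

PV(remaining coupons) I = 2.36·e^(−0.0799·4/12) + 2.45·e^(−0.0799·7/12) = 4.6364
Current forward F = (S − I)·e^(rT) = (101.31 − 4.6364)·e^(0.0799·9/12) = 96.6736 × 1.061757 = 102.6439
Value (long) = (F − K)·e^(−rT) = (102.6439 − 115.47) × 0.941835 = -12.0801
Short position value = −(long value) = HK$12.08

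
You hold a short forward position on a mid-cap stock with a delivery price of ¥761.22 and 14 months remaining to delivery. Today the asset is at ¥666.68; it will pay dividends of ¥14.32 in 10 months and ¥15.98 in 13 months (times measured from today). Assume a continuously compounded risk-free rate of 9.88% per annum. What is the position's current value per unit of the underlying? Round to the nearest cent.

¥39.21

PV(remaining dividends) I = 14.32·e^(−0.0988·10/12) + 15.98·e^(−0.0988·13/12) = 27.5462
Current forward F = (S − I)·e^(rT) = (666.68 − 27.5462)·e^(0.0988·14/12) = 639.1338 × 1.122173 = 717.2187
Value (long) = (F − K)·e^(−rT) = (717.2187 − 761.22) × 0.891128 = -39.2108
Short position value = −(long value) = ¥39.21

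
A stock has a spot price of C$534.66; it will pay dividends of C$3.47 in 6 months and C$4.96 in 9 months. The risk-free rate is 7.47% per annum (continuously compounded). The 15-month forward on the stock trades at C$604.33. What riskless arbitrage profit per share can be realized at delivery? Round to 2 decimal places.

PV(dividends) I = 3.47·e^(−0.0747·6/12) + 4.96·e^(−0.0747·9/12) = 8.0325
Fair forward F* = (S − I)·e^(rT) = (534.66 − 8.0325)·e^0.093375 = 526.6275 × 1.097873 = 578.1701
Market C$604.33 > fair 578.1701: forward overpriced → cash-and-carry (borrow at r, buy the stock and collect the dividends, short the forward).
Profit at T = |F_mkt − F*| = |604.33 − 578.1701| = C$26.16 per share

C$26.16 per share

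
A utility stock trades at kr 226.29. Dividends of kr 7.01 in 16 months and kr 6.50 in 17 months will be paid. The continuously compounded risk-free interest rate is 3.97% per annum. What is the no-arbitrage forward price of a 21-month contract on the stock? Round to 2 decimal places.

PV(dividends) I = 7.01·e^(−0.0397·16/12) + 6.50·e^(−0.0397·17/12)
I = 6.6486 + 6.1445 = 12.7931
F = (S − I)·e^(rT) = (226.29 − 12.7931) · e^(0.0397·21/12)
= 213.4969 · e^0.069475 = 213.4969 × 1.071945 = kr 228.86

kr 228.86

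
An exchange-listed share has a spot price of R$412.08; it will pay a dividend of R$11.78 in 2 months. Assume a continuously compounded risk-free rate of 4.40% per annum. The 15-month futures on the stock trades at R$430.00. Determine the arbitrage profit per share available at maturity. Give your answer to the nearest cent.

PV(dividends) I = 11.78·e^(−0.0440·2/12) = 11.6939
Fair futures F* = (S − I)·e^(rT) = (412.08 − 11.6939)·e^0.055000 = 400.3861 × 1.056541 = 423.0243
Market R$430.00 > fair 423.0243: forward overpriced → cash-and-carry (borrow at r, buy the stock and collect the dividends, short the forward).
Profit at T = |F_mkt − F*| = |430.00 − 423.0243| = R$6.98 per share

R$6.98 per share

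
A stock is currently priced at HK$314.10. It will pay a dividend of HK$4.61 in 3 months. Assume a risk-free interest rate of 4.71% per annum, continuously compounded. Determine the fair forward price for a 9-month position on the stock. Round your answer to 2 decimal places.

HK$320.67

PV(dividends) I = 4.61·e^(−0.0471·3/12)
I = 4.5560
F = (S − I)·e^(rT) = (314.10 − 4.5560) · e^(0.0471·9/12)
= 309.5440 · e^0.035325 = 309.5440 × 1.035956 = HK$320.67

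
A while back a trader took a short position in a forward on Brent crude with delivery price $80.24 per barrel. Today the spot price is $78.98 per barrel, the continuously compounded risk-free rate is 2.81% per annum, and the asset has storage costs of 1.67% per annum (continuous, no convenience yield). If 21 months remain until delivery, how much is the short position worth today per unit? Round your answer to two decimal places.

-$4.93 per barrel

Current fair forward for the remaining 21 months: F = S·e^((r + u)·T), (r + u) = 0.0281 + 0.0167 = 0.0448
F = 78.98 · e^(0.0448 × 21/12) = 78.98 × 1.081555 = 85.4212
Value of long forward = (F − K)·e^(−rT) = (85.4212 − 80.24) · e^(−0.0281·21/12)
= 5.1812 × 0.952015 = 4.93
Short position value = −(long value) = -$4.93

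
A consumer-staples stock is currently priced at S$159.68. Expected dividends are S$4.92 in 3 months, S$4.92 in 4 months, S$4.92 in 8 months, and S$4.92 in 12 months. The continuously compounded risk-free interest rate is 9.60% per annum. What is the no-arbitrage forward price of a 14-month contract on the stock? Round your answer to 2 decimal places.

S$157.74

PV(dividends) I = 4.92·e^(−0.0960·3/12) + 4.92·e^(−0.0960·4/12) + 4.92·e^(−0.0960·8/12) + 4.92·e^(−0.0960·12/12)
I = 4.8033 + 4.7651 + 4.6150 + 4.4696 = 18.6530
F = (S − I)·e^(rT) = (159.68 − 18.6530) · e^(0.0960·14/12)
= 141.0270 · e^0.112000 = 141.0270 × 1.118513 = S$157.74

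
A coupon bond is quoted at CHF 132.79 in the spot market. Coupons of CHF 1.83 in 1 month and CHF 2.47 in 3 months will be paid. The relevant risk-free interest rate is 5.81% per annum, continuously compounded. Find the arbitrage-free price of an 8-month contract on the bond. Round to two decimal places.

CHF 133.61

PV(coupons) I = 1.83·e^(−0.0581·1/12) + 2.47·e^(−0.0581·3/12)
I = 1.8212 + 2.4344 = 4.2556
F = (S − I)·e^(rT) = (132.79 − 4.2556) · e^(0.0581·8/12)
= 128.5344 · e^0.038733 = 128.5344 × 1.039493 = CHF 133.61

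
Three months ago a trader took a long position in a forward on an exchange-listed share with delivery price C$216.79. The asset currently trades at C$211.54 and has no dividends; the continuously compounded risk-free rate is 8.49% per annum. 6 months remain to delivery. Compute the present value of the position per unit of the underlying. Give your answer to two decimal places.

Current fair forward for the remaining 6 months: F = S·e^(r·T), r = 0.0849
F = 211.54 · e^(0.0849 × 6/12) = 211.54 × 1.043364 = 220.7132
Value of long forward = (F − K)·e^(−rT) = (220.7132 − 216.79) · e^(−0.0849·6/12)
= 3.9232 × 0.958438 = 3.76

C$3.76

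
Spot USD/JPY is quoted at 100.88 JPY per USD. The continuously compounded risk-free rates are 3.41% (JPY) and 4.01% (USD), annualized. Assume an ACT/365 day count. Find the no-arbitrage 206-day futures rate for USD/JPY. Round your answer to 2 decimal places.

F = S·e^((r_JPY − r_USD)T) = 100.88 · e^((0.0341 − 0.0401) × 206/365)
= 100.88 · e^-0.003386 = 100.88 × 0.996620
F = 100.54 JPY per USD

100.54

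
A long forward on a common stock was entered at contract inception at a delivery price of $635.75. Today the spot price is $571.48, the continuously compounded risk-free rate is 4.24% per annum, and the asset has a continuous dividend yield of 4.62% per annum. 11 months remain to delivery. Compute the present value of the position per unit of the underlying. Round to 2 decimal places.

-$63.73

Current fair forward for the remaining 11 months: F = S·e^((r − q)·T), (r − q) = 0.0424 − 0.0462 = -0.0038
F = 571.48 · e^(-0.0038 × 11/12) = 571.48 × 0.996523 = 569.4930
Value of long forward = (F − K)·e^(−rT) = (569.4930 − 635.75) · e^(−0.0424·11/12)
= -66.2570 × 0.961879 = -63.73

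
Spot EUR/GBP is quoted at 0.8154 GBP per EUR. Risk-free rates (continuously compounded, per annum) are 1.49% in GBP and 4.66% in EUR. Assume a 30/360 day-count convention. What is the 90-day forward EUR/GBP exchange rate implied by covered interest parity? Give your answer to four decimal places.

F = S·e^((r_GBP − r_EUR)T) = 0.8154 · e^((0.0149 − 0.0466) × 90/360)
= 0.8154 · e^-0.007925 = 0.8154 × 0.992106
F = 0.8090 GBP per EUR

0.8090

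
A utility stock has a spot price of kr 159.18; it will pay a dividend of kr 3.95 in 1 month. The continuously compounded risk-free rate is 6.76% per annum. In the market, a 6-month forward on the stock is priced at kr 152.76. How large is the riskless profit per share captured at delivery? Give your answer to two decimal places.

kr 7.83 per share

PV(dividends) I = 3.95·e^(−0.0676·1/12) = 3.9278
Fair forward F* = (S − I)·e^(rT) = (159.18 − 3.9278)·e^0.033800 = 155.2522 × 1.034378 = 160.5895
Market kr 152.76 < fair 160.5895: forward underpriced → reverse cash-and-carry (short the stock, invest proceeds at r, pay the dividends, go long the forward).
Profit at T = |F_mkt − F*| = |152.76 − 160.5895| = kr 7.83 per share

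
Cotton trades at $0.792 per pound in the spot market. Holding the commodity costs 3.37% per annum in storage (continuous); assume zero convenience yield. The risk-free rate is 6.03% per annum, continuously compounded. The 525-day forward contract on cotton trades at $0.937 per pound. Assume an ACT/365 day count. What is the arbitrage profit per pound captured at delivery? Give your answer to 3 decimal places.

Fair forward: F* = S·e^(carry·T), with carry = (r + u) = 0.0603 + 0.0337 = 0.0940
F* = 0.792 · e^(0.0940 × 525/365) = 0.792 · e^0.135205 = 0.792 × 1.144771 = $0.9067
Market $0.937 > fair $0.9067: forward overpriced → cash-and-carry (buy spot, short the forward).
At maturity, profit = |F_mkt − F*| = |0.937 − 0.9067| = $0.030 per pound

$0.030 per pound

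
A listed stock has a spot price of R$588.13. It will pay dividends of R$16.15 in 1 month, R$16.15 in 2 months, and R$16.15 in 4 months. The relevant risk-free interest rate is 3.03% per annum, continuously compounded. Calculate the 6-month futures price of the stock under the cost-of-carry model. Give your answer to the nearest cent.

R$548.21

PV(dividends) I = 16.15·e^(−0.0303·1/12) + 16.15·e^(−0.0303·2/12) + 16.15·e^(−0.0303·4/12)
I = 16.1093 + 16.0686 + 15.9877 = 48.1656
F = (S − I)·e^(rT) = (588.13 − 48.1656) · e^(0.0303·6/12)
= 539.9644 · e^0.015150 = 539.9644 × 1.015265 = R$548.21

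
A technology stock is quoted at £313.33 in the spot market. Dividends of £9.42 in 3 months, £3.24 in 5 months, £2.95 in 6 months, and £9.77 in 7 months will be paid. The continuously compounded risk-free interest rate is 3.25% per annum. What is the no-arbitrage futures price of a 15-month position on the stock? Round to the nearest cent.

PV(dividends) I = 9.42·e^(−0.0325·3/12) + 3.24·e^(−0.0325·5/12) + 2.95·e^(−0.0325·6/12) + 9.77·e^(−0.0325·7/12)
I = 9.3438 + 3.1964 + 2.9024 + 9.5865 = 25.0291
F = (S − I)·e^(rT) = (313.33 − 25.0291) · e^(0.0325·15/12)
= 288.3009 · e^0.040625 = 288.3009 × 1.041461 = £300.25

£300.25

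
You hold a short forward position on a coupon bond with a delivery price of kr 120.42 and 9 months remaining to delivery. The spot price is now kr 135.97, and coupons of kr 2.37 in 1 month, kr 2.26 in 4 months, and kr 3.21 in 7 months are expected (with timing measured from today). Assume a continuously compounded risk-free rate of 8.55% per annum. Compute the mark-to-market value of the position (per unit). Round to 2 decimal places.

PV(remaining coupons) I = 2.37·e^(−0.0855·1/12) + 2.26·e^(−0.0855·4/12) + 3.21·e^(−0.0855·7/12) = 7.6035
Current forward F = (S − I)·e^(rT) = (135.97 − 7.6035)·e^(0.0855·9/12) = 128.3665 × 1.066226 = 136.8677
Value (long) = (F − K)·e^(−rT) = (136.8677 − 120.42) × 0.937888 = 15.4261
Short position value = −(long value) = -kr 15.43

-kr 15.43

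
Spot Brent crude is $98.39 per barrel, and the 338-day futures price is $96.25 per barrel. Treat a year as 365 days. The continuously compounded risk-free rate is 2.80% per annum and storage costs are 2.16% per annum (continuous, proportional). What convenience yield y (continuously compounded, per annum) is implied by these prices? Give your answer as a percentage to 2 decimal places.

7.33%

F = S·e^((r+u−y)T) ⇒ (r+u−y) = ln(F/S)/T
ln(96.25/98.39) = -0.021990; /T ⇒ -0.023747
y = r + u − ln(F/S)/T = 0.0280 + 0.0216 + 0.023747 = 0.073347
y = 7.33%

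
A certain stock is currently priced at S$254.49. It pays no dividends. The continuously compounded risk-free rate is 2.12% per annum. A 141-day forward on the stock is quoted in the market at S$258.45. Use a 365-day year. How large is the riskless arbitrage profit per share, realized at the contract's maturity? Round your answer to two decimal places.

Fair forward: F* = S·e^(carry·T), with carry = r = 0.0212
F* = 254.49 · e^(0.0212 × 141/365) = 254.49 · e^0.008190 = 254.49 × 1.008224 = S$256.5829
Market S$258.45 > fair S$256.5829: forward overpriced → cash-and-carry (buy spot, short the forward).
At maturity, profit = |F_mkt − F*| = |258.45 − 256.5829| = S$1.87 per share

S$1.87 per share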